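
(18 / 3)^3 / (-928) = -27/116 = -0.23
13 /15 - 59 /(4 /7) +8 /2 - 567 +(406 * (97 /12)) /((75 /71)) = 2197277/900 = 2441.42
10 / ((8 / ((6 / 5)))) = 3/2 = 1.50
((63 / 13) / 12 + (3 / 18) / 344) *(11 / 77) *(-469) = -726883/26832 = -27.09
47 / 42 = 1.12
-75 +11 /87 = -6514/87 = -74.87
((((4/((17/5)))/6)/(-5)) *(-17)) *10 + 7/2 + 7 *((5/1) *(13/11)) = 3401/66 = 51.53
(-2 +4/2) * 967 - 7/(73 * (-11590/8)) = 28/423035 = 0.00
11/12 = 0.92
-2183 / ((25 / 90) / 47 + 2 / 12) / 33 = -383.32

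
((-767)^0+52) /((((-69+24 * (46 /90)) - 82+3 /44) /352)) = -12312960/91519 = -134.54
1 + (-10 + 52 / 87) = -731/87 = -8.40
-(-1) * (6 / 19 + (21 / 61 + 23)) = 27422/1159 = 23.66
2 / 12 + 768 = 4609/6 = 768.17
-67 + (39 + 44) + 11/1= 27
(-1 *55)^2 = 3025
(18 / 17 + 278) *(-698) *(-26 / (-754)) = -6716.66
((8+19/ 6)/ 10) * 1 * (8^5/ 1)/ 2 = 274432/15 = 18295.47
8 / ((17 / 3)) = 24/17 = 1.41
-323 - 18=-341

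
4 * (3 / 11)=12/11 = 1.09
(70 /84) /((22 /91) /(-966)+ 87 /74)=2710435/3823097 = 0.71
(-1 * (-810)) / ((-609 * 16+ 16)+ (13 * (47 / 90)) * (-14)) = -0.08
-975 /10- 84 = -181.50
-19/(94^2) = -19/8836 = 0.00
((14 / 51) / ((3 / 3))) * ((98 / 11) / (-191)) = -1372/107151 = -0.01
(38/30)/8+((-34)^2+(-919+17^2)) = 63139/120 = 526.16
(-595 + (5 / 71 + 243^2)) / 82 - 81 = 3678657/5822 = 631.85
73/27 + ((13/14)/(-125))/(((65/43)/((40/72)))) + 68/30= 234721/47250 = 4.97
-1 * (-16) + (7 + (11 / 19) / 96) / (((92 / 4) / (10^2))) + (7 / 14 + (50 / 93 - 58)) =-3414287/325128 = -10.50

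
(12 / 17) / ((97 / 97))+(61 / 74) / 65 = 58757/81770 = 0.72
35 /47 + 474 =474.74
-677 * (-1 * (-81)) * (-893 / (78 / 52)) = 32646294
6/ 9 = 2/3 = 0.67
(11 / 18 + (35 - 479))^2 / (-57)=-63696361/18468 = -3449.01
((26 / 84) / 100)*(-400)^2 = 10400/21 = 495.24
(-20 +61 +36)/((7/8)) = 88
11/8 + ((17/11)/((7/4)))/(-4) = 711/616 = 1.15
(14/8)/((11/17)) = 119/44 = 2.70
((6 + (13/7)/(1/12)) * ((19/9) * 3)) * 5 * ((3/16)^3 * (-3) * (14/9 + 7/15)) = -35.82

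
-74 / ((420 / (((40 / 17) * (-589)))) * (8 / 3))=21793/238 = 91.57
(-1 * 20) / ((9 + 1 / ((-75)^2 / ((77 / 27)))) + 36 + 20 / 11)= -0.43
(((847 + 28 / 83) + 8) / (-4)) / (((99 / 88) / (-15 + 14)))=141986/747 = 190.07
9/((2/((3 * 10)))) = 135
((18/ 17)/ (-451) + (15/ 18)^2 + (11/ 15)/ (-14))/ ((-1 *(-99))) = 6179923/956381580 = 0.01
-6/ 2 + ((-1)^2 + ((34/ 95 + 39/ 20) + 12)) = 4677/380 = 12.31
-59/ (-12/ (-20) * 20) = -59/12 = -4.92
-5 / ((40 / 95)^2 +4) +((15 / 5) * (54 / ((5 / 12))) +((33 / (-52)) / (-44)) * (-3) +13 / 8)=11737813/30160 = 389.18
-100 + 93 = -7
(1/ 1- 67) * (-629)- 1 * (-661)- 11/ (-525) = 22141886/525 = 42175.02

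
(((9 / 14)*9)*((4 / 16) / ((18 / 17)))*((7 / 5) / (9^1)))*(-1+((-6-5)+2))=-17/8 = -2.12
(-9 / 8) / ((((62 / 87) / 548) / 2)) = -107271/62 = -1730.18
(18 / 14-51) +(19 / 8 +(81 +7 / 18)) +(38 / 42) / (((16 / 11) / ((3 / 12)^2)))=549779/16128 = 34.09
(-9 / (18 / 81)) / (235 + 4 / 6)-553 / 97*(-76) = 59404021/137158 = 433.11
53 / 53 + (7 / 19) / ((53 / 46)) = 1329/1007 = 1.32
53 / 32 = 1.66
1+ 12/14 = 1.86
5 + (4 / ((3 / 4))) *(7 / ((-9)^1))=23/27 = 0.85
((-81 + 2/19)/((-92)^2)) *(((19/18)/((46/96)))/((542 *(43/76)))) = -29203/425346153 = 0.00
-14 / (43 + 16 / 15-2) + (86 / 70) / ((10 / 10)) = 19783/22085 = 0.90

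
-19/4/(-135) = 19/540 = 0.04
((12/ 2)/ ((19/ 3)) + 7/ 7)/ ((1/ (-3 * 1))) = -111/19 = -5.84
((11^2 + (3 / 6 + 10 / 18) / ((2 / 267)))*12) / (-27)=-3143/27 = -116.41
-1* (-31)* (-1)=-31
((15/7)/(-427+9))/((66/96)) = -120/16093 = -0.01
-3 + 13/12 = -23/12 = -1.92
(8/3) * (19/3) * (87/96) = 551/36 = 15.31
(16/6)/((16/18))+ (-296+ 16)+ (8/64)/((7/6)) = -7753/28 = -276.89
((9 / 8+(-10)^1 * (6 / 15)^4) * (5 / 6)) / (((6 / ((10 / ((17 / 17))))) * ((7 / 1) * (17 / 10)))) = 869/8568 = 0.10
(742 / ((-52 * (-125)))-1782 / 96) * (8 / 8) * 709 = -340076813/26000 = -13079.88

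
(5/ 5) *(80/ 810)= 8/81 = 0.10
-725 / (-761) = 725/761 = 0.95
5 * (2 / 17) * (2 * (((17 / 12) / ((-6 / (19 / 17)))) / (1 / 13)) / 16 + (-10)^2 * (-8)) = -2305235/4896 = -470.84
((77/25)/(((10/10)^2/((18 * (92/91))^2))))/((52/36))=271491264/384475 = 706.14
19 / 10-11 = -91/10 = -9.10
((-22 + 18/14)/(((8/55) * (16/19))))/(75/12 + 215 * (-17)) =30305/653856 = 0.05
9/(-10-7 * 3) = -0.29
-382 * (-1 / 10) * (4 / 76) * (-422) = -80602/95 = -848.44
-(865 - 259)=-606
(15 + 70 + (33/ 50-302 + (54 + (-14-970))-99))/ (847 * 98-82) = -0.02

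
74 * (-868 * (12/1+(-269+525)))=-17214176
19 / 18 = 1.06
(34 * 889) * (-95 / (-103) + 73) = 230140764/103 = 2234376.35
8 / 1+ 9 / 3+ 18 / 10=12.80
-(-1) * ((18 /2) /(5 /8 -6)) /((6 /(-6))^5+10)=-8/43 = -0.19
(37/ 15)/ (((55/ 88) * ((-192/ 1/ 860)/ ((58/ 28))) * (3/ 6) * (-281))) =0.26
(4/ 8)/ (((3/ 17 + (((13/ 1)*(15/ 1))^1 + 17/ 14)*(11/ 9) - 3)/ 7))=0.01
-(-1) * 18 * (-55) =-990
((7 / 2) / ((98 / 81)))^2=6561/784 = 8.37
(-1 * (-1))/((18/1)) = 1/18 = 0.06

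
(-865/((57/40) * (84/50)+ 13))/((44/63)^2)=-429148125/3725348 = -115.20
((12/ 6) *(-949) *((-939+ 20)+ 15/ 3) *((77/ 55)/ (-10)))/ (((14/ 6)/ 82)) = -213376956/25 = -8535078.24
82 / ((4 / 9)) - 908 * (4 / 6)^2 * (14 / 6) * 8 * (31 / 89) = -11723597/4806 = -2439.37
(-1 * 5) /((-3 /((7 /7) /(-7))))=-5/21 = -0.24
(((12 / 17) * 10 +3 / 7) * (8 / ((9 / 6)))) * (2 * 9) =85536/119 = 718.79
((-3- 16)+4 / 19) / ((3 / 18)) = -112.74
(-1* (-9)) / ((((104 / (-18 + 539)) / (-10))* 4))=-23445/208 = -112.72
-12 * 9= -108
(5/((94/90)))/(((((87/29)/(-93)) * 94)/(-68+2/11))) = 2601675/24299 = 107.07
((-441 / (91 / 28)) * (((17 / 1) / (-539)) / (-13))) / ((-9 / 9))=612/1859 = 0.33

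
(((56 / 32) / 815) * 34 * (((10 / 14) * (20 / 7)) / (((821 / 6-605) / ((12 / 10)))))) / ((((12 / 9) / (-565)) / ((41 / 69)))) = 7088490/73716587 = 0.10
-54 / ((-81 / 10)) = 20/3 = 6.67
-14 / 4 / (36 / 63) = -49/8 = -6.12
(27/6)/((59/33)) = 297/118 = 2.52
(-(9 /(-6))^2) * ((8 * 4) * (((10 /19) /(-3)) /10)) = 24/19 = 1.26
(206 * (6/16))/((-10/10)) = -77.25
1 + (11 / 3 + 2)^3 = 4940/27 = 182.96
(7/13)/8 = 7/104 = 0.07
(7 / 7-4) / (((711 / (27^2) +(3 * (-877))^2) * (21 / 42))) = -243/280347560 = 0.00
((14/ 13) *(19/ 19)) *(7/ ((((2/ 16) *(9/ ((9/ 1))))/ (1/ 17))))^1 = 784/221 = 3.55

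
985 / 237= 4.16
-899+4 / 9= -8087/9 = -898.56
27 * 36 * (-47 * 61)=-2786724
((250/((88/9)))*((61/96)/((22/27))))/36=68625/123904 = 0.55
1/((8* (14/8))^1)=1/14 = 0.07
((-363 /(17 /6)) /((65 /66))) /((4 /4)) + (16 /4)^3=-73028/1105 = -66.09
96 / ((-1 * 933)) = -0.10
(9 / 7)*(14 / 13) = 1.38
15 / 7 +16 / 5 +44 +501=19262/35 = 550.34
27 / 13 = 2.08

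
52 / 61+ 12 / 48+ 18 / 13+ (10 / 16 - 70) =-424337/6344 = -66.89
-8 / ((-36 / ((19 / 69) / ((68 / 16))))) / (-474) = -76/2502009 = 0.00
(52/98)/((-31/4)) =-104/1519 = -0.07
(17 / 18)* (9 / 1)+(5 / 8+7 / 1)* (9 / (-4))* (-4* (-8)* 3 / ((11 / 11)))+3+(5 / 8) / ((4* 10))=-104671/64 = -1635.48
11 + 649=660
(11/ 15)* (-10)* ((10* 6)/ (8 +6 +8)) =-20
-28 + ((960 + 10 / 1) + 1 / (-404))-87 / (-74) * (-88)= 12534467/14948 = 838.54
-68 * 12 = -816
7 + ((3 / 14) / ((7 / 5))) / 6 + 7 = 2749/196 = 14.03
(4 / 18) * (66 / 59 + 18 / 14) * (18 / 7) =3972/2891 = 1.37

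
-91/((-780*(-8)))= -7/480 = -0.01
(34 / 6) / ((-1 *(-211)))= 0.03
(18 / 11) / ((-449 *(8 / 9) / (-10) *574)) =405/5669972 = 0.00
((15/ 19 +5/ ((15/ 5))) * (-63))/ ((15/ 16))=-3136/19 = -165.05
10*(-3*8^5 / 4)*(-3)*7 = 5160960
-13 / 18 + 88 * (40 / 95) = 12425/342 = 36.33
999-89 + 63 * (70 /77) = 10640/11 = 967.27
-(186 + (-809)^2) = -654667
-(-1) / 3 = 0.33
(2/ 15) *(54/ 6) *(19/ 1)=114/5 = 22.80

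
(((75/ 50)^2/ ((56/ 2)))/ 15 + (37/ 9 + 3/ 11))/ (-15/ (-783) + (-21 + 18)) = -7056773/4792480 = -1.47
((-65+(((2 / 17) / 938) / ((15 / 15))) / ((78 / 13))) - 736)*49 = -268227659/6834 = -39249.00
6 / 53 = 0.11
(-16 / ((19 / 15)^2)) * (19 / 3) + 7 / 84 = -14381/228 = -63.07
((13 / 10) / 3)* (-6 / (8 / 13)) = -169/40 = -4.22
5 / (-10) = -1/2 = -0.50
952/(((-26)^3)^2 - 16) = 119/38614470 = 0.00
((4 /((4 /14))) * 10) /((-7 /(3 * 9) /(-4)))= 2160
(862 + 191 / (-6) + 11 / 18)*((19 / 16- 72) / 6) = -9804.91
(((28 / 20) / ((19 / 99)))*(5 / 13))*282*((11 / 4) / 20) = 1074843/9880 = 108.79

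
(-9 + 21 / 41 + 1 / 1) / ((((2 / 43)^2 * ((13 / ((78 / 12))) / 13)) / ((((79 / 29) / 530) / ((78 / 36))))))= -134531391/2520680 = -53.37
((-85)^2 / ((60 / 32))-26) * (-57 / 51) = -218158/51 = -4277.61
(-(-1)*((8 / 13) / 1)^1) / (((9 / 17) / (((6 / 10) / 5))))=136/975 = 0.14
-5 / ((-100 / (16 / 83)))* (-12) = -48/415 = -0.12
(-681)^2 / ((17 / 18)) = 8347698/17 = 491041.06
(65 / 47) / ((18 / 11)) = 715/846 = 0.85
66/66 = 1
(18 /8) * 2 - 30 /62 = 249/62 = 4.02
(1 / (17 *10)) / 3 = 1/510 = 0.00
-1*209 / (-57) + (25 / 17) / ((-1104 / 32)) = 1417/391 = 3.62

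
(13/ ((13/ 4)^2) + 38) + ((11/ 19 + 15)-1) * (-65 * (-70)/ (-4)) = -8172895/494 = -16544.32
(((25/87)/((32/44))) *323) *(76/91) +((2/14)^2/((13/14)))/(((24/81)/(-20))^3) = -210677275/31668 = -6652.69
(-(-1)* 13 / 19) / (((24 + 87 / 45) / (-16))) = -3120/7391 = -0.42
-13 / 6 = -2.17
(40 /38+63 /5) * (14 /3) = 18158/285 = 63.71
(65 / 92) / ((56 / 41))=2665/5152 = 0.52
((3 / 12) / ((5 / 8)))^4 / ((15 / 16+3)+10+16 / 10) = 256/155375 = 0.00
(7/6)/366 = 7/2196 = 0.00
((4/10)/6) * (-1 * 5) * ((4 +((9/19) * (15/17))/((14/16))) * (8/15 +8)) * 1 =-1295872/101745 = -12.74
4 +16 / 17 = 84/17 = 4.94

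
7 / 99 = 0.07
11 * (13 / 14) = 143/14 = 10.21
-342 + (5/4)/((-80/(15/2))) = -43791/128 = -342.12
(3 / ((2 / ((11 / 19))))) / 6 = 11/76 = 0.14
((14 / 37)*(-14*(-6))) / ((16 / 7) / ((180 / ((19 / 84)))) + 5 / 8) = 62233920/1229399 = 50.62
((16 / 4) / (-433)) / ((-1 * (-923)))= -4/399659 = 0.00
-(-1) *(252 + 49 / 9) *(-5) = -11585/9 = -1287.22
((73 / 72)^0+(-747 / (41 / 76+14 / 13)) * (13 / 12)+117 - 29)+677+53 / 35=14916346/55895 = 266.86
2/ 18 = 1/9 = 0.11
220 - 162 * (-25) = 4270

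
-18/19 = -0.95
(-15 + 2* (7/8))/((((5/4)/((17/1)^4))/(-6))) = 26559678/5 = 5311935.60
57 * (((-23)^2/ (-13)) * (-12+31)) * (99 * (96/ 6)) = -907484688/13 = -69806514.46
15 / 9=1.67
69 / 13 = 5.31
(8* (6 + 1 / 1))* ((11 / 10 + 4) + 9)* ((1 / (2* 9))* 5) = 219.33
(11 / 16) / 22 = 0.03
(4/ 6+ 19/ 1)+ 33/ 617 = 36502/1851 = 19.72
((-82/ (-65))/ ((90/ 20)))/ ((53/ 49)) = 8036/31005 = 0.26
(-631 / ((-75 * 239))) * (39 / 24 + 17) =94019/143400 = 0.66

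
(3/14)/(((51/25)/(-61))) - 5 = -2715/238 = -11.41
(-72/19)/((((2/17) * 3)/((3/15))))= -204/95 = -2.15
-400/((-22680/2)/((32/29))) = 640/16443 = 0.04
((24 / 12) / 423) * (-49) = -98/423 = -0.23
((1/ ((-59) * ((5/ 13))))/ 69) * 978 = -0.62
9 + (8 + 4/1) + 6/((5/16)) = 201/5 = 40.20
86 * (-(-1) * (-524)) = -45064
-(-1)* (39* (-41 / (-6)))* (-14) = -3731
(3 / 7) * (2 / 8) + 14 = 395/28 = 14.11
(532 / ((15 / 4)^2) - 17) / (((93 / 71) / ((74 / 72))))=12312749/753300 = 16.35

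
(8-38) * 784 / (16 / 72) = -105840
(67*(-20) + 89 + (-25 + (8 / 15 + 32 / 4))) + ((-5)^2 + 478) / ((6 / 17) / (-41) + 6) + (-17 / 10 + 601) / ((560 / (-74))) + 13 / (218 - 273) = -634533866/502425 = -1262.94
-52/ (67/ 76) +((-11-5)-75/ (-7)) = -30143/469 = -64.27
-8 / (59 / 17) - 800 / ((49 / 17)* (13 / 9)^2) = -66120616/488579 = -135.33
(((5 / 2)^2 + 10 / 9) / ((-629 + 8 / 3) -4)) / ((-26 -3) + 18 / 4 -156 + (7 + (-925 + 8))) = 265/24745626 = 0.00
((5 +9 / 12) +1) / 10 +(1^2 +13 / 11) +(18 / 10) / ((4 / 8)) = 2841/440 = 6.46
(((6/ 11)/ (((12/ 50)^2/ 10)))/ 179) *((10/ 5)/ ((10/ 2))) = 1250/5907 = 0.21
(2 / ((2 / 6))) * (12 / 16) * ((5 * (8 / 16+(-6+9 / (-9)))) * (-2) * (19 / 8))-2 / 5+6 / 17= 944711/1360 = 694.64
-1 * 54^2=-2916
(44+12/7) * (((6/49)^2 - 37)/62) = -27.27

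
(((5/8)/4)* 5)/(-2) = -25/64 = -0.39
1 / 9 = 0.11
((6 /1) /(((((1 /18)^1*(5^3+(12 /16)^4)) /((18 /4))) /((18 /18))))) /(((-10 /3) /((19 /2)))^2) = 25264224/802025 = 31.50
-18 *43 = -774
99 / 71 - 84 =-82.61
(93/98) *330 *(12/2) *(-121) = -11140470/49 = -227356.53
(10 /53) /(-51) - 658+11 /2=-3527435/5406 = -652.50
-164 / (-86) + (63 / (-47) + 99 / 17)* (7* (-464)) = -500210930/34357 = -14559.21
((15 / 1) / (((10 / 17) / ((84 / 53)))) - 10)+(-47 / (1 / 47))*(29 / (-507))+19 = 4723066/26871 = 175.77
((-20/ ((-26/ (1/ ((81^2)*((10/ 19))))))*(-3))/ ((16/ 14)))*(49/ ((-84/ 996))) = 0.34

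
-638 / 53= -12.04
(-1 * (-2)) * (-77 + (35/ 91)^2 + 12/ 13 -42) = -39860/169 = -235.86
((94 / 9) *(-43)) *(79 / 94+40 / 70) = -39947/63 = -634.08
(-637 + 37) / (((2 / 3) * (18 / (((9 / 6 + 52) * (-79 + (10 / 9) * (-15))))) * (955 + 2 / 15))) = 3838625/14327 = 267.93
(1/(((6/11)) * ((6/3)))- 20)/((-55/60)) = 229/11 = 20.82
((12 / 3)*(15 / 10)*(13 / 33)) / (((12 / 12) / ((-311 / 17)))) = -8086/187 = -43.24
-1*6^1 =-6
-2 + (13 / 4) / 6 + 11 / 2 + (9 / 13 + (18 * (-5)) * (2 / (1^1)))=-175.27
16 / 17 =0.94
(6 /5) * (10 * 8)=96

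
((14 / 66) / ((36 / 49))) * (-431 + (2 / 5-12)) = -759059/5940 = -127.79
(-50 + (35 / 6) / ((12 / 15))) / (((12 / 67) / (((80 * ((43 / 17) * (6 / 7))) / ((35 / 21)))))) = -2953025/119 = -24815.34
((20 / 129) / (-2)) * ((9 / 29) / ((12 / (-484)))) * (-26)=-31460/1247 = -25.23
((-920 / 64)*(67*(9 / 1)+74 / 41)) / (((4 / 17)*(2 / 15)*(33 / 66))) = -727172025/1312 = -554246.97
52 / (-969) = -52/969 = -0.05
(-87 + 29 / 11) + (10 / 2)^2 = -653/11 = -59.36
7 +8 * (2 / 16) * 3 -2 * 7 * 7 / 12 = 11/6 = 1.83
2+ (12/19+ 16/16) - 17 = -13.37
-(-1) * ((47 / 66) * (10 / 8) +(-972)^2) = 249423211/264 = 944784.89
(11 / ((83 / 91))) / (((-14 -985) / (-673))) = 673673/82917 = 8.12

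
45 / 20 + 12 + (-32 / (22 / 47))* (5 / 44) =3137/484 = 6.48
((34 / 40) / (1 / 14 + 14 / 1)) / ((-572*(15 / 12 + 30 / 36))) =-357/7042750 = 0.00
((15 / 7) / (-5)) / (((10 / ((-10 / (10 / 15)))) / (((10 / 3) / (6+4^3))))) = 3/98 = 0.03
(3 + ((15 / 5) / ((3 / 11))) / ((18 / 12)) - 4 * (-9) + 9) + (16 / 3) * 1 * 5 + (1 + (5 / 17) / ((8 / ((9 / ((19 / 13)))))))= 215057/2584 = 83.23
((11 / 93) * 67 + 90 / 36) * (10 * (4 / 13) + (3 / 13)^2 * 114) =1498847/15717 = 95.36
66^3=287496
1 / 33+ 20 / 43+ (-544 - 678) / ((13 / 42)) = -3947.50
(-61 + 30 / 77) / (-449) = 4667/34573 = 0.13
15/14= 1.07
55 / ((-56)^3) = -55/175616 = 0.00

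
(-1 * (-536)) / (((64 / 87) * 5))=5829/40 = 145.72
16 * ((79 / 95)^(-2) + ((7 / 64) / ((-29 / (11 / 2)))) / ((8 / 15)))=260798045/11583296 = 22.52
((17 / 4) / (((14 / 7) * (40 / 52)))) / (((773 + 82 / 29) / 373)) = 2390557/1799920 = 1.33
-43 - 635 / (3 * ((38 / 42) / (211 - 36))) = -778692/19 = -40983.79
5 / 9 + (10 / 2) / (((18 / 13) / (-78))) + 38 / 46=-58019/207 = -280.29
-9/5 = -1.80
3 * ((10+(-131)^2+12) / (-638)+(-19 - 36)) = -156819/638 = -245.80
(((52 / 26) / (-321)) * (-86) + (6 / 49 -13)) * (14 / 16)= -194123/17976 = -10.80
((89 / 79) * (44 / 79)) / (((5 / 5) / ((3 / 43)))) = 11748/268363 = 0.04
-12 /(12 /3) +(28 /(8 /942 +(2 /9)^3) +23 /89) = 71168311/49573 = 1435.63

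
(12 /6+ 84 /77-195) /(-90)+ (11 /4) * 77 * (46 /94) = 9841529/93060 = 105.75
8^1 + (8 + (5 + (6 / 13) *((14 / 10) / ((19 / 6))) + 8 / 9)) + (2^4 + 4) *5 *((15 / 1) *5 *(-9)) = -750016937/11115 = -67477.91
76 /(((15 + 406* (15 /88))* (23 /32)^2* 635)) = 180224/65503425 = 0.00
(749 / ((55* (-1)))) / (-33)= 749/1815 = 0.41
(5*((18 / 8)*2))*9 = 405/2 = 202.50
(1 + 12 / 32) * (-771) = -8481/8 = -1060.12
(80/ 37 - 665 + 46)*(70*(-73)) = 3152041.35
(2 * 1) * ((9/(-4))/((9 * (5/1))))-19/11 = -201/110 = -1.83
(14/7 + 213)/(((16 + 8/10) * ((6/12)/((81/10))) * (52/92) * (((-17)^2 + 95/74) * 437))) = 214785/74281298 = 0.00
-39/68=-0.57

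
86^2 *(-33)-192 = -244260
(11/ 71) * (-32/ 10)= -176/355 = -0.50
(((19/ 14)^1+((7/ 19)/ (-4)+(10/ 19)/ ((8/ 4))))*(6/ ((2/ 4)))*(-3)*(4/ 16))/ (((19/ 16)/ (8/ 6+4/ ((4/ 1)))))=-9756/361 = -27.02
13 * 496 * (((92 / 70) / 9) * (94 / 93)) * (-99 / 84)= -2473328/2205 = -1121.69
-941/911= -1.03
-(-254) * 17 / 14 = 2159/7 = 308.43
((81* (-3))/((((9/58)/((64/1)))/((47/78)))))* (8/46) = -3140352/299 = -10502.85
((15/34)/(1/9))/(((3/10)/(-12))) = -2700/17 = -158.82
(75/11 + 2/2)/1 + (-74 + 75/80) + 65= -43/176 = -0.24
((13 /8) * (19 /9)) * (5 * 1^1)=17.15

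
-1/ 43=-0.02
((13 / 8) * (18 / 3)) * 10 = 195/2 = 97.50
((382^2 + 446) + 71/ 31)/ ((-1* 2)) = -4537541/62 = -73186.15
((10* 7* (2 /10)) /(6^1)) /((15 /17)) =119/45 = 2.64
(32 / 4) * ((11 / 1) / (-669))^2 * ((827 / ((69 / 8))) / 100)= 1601072/772042725 = 0.00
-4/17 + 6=98/17 = 5.76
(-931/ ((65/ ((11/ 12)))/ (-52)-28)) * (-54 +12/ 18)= -86240/51 = -1690.98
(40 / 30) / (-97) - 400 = -116404/291 = -400.01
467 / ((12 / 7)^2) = 22883/144 = 158.91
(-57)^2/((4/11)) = 35739/4 = 8934.75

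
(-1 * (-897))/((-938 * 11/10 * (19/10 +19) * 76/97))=-2175225/40972778 = -0.05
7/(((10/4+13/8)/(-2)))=-112/33 = -3.39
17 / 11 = 1.55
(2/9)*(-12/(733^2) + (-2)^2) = 4298288/4835601 = 0.89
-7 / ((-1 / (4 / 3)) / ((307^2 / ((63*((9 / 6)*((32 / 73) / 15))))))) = 34400885/108 = 318526.71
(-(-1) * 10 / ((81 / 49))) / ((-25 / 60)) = -392/27 = -14.52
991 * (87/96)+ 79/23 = 663525/736 = 901.53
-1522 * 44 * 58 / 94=-1942072/47 = -41320.68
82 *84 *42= 289296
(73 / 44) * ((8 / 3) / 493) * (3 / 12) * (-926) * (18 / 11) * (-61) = 12370434/59653 = 207.37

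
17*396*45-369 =302571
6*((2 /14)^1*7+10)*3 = 198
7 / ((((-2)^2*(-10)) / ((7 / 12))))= -49/480 = -0.10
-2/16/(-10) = 1/80 = 0.01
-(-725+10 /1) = 715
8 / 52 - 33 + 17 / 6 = -2341/78 = -30.01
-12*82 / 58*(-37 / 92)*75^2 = 25599375/667 = 38379.87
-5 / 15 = -1/3 = -0.33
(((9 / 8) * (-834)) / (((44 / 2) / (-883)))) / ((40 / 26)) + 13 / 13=43082447/1760 = 24478.66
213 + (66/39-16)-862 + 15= -8428/13 = -648.31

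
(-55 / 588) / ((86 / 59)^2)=-191455/4348848 = -0.04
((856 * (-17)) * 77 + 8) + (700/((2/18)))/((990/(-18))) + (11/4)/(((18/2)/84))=-36979301/33 = -1120584.88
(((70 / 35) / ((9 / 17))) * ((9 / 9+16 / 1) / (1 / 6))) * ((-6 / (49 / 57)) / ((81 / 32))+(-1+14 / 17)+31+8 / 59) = 848251312/78057 = 10867.08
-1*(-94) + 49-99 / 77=141.71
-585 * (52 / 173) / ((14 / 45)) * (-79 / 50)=1081431/1211 = 893.01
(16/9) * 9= 16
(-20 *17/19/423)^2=115600/64593369 = 0.00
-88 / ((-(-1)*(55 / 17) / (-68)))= 9248/5 = 1849.60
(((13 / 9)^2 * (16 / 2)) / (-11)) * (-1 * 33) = 1352/27 = 50.07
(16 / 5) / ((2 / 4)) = 32/5 = 6.40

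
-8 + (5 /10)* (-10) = -13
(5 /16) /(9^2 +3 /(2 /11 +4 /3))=125/33192 = 0.00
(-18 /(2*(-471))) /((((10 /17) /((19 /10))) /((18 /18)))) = 969/15700 = 0.06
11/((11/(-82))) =-82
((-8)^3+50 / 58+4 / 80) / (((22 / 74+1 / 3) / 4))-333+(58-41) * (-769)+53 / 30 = -253435214/15225 = -16645.99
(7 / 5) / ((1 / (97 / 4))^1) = 679/20 = 33.95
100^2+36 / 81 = 90004/9 = 10000.44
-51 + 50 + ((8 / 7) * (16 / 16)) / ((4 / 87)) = 167/7 = 23.86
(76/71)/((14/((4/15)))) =152/7455 = 0.02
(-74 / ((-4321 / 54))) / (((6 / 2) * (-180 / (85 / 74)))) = -17/8642 = 0.00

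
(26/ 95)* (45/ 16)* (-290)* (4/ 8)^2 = -55.81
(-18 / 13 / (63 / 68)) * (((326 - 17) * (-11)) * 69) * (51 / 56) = 203338377/637 = 319212.52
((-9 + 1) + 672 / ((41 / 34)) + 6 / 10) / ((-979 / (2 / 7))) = -225446/1404865 = -0.16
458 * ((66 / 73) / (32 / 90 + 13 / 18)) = 2720520/7081 = 384.20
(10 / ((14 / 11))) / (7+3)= 11/14 = 0.79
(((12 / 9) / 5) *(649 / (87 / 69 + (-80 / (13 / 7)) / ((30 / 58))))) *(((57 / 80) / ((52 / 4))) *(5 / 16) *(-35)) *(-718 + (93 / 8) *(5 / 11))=-575572263/638464 = -901.50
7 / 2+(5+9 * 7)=71.50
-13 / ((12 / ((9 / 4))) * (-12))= 13/64 = 0.20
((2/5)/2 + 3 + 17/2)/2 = 117/20 = 5.85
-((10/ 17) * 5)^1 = -50/17 = -2.94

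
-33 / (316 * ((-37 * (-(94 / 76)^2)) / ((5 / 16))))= -59565/103310512 = 0.00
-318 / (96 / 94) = -2491/8 = -311.38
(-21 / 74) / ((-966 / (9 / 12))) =3/13616 = 0.00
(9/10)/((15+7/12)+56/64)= 108/1975 = 0.05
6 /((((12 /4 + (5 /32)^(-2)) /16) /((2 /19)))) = 4800/20881 = 0.23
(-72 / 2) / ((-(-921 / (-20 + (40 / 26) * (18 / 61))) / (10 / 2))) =930000/243451 = 3.82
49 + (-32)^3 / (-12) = 8339/3 = 2779.67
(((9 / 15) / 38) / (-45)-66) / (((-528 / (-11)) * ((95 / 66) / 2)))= -2069111/1083000 = -1.91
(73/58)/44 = 73/2552 = 0.03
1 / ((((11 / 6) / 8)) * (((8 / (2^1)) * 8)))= 3/22 = 0.14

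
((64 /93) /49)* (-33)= -704/1519 = -0.46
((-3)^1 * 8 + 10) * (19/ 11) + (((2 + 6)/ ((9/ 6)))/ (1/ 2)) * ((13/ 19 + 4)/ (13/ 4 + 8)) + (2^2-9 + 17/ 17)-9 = -923773/28215 = -32.74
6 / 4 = 3/2 = 1.50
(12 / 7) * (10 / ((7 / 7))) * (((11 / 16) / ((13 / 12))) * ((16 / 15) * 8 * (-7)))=-8448/13 = -649.85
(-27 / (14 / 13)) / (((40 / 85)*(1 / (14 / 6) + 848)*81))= -221/285072 = 0.00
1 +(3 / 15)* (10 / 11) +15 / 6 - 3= 15/22 = 0.68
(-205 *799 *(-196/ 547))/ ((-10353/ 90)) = -8093400/15863 = -510.21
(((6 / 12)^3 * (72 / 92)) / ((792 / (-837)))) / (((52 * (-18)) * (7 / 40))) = 465/736736 = 0.00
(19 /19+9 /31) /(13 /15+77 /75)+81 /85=305781/187085 = 1.63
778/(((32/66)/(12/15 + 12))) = 102696/5 = 20539.20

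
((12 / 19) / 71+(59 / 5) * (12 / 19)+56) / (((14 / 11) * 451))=214024/1935815 = 0.11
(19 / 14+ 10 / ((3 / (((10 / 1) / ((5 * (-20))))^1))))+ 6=295/42 = 7.02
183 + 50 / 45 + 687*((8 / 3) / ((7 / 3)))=61063/63 = 969.25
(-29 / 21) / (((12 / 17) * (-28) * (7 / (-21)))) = -493/2352 = -0.21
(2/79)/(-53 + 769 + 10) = 1/28677 = 0.00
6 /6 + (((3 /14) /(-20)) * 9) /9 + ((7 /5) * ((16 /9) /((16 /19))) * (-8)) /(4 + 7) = -1.16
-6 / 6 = -1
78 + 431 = 509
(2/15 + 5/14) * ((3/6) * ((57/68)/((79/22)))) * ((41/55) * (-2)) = -80237/940100 = -0.09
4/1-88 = -84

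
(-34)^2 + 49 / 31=35885/31 = 1157.58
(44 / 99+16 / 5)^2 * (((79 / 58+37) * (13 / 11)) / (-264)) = -1944917/852687 = -2.28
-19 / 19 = -1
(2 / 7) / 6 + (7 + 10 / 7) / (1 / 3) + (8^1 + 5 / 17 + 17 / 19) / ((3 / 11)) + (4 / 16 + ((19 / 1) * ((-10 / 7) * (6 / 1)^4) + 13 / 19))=-35117.18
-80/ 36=-20/9 = -2.22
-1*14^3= -2744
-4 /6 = -2/3 = -0.67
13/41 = 0.32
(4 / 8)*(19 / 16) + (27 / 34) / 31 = 10445/16864 = 0.62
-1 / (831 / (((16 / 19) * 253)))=-4048/15789 = -0.26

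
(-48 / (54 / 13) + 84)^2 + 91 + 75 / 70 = 6055865/1134 = 5340.27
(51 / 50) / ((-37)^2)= 51/68450 = 0.00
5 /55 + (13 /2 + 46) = 1157/22 = 52.59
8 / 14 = 4/7 = 0.57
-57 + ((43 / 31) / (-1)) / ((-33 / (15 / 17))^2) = -61791298/1084039 = -57.00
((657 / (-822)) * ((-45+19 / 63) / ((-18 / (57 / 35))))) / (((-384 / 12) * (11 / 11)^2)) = 30514/302085 = 0.10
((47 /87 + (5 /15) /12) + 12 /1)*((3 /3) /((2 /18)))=13121/116 = 113.11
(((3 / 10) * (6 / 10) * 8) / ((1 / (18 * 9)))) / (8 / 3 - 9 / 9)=17496/125 = 139.97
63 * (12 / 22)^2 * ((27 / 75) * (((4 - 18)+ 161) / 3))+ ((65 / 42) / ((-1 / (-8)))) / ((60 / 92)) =66629744/190575 = 349.62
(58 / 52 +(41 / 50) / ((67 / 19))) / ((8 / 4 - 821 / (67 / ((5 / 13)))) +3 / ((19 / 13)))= -2.04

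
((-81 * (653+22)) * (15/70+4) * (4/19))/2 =-3225825/133 = -24254.32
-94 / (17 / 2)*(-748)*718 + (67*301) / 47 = 279167079/47 = 5939725.09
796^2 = 633616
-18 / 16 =-9/8 = -1.12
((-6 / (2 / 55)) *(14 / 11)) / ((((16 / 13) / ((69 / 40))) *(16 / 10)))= -94185/512 = -183.96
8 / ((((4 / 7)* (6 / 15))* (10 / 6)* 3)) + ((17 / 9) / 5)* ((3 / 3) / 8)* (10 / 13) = 3293/468 = 7.04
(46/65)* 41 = 1886/65 = 29.02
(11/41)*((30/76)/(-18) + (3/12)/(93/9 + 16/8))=-77/172938 = 0.00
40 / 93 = 0.43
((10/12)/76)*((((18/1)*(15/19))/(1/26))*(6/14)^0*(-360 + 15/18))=-2101125/1444 = -1455.07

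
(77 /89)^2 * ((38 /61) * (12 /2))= 1351812/483181 = 2.80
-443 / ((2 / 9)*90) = -443/20 = -22.15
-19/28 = -0.68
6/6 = 1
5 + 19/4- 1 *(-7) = 67/4 = 16.75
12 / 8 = 3/2 = 1.50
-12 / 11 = -1.09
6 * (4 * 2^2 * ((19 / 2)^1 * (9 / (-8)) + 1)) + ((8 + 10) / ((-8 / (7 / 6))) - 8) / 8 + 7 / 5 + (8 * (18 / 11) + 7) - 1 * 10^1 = -3237827/3520 = -919.84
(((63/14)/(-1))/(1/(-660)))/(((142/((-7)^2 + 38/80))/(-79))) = -46433277/568 = -81748.73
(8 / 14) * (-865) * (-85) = 294100/7 = 42014.29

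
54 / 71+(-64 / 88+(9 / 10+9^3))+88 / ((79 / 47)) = 782.29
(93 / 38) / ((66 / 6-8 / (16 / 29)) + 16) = 93/475 = 0.20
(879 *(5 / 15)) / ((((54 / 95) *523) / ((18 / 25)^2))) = 33402/65375 = 0.51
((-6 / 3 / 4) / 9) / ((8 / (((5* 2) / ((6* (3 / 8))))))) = -5/162 = -0.03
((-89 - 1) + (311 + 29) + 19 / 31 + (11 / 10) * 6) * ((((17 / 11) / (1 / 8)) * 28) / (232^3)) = 1186073/166332980 = 0.01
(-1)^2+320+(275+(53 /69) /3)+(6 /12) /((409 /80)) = 50489105/84663 = 596.35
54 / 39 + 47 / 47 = 31/13 = 2.38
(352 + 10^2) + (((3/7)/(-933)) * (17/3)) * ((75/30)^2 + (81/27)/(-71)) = 838341437/1854804 = 451.98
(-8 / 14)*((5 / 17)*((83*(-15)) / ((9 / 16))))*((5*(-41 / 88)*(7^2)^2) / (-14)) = 148615.86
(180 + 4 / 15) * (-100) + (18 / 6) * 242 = -51902/3 = -17300.67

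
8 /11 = 0.73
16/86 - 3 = -121/43 = -2.81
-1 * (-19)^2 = -361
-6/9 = -2/3 = -0.67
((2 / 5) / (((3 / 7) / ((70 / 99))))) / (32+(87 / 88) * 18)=112/8451 = 0.01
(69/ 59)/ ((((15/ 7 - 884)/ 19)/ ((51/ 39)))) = -156009/4734691 = -0.03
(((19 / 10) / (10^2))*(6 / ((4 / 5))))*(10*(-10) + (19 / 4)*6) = -8151/800 = -10.19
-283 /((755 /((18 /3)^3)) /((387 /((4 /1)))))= -5914134/755 = -7833.29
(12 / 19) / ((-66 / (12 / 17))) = -24/3553 = -0.01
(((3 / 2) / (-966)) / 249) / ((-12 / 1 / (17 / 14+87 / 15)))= 491/134699040 = 0.00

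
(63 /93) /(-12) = -0.06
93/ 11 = 8.45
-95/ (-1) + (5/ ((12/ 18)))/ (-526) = 99925/1052 = 94.99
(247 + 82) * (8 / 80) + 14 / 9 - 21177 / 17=-1853213/1530 = -1211.25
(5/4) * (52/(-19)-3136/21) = -190.09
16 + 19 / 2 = 51/2 = 25.50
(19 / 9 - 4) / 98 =-17/882 = -0.02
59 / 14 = 4.21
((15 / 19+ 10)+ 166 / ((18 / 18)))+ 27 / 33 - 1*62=24162/209 = 115.61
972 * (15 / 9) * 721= 1168020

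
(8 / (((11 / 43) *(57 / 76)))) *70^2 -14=204301.15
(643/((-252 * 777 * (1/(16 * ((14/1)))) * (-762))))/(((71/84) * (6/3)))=5144/9007983 = 0.00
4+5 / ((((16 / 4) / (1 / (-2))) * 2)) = 59/16 = 3.69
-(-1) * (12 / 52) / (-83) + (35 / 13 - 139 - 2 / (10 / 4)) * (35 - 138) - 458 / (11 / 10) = 13705.73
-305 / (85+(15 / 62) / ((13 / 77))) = -49166/13933 = -3.53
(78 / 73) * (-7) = -546/73 = -7.48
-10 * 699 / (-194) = 3495/97 = 36.03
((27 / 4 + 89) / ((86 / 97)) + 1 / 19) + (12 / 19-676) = -3707995/6536 = -567.32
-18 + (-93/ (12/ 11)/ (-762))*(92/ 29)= -389921/22098 = -17.65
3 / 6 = 1/2 = 0.50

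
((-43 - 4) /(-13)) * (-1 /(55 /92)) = -4324/715 = -6.05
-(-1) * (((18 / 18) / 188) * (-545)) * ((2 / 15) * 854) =-46543/141 = -330.09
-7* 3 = -21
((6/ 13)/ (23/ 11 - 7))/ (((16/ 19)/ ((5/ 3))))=-1045/5616 = -0.19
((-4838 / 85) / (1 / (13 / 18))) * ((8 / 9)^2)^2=-128806912/5019165 = -25.66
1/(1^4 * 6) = 1/6 = 0.17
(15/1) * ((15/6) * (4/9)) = 50/3 = 16.67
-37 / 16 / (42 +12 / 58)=-1073/19584 = -0.05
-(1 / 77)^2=-1/5929 = 0.00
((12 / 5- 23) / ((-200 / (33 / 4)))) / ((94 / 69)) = 234531/376000 = 0.62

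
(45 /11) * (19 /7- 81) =-24660/77 = -320.26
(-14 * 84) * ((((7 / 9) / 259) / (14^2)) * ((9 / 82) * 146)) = -438/1517 = -0.29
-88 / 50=-44/25 = -1.76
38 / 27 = 1.41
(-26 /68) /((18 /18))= -13/34 = -0.38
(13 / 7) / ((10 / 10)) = 1.86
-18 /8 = -9/4 = -2.25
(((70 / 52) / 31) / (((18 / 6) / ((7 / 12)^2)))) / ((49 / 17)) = 595/348192 = 0.00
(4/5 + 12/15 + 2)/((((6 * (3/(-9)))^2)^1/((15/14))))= 27/28 = 0.96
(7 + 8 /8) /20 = 2/5 = 0.40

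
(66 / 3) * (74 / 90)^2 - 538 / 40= 11527/8100 = 1.42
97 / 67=1.45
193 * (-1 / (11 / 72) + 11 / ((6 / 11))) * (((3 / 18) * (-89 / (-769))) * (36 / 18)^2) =15442123/76131 = 202.84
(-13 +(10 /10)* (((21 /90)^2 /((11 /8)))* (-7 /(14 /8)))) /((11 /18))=-65134/3025 = -21.53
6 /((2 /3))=9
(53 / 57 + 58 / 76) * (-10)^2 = 9650/57 = 169.30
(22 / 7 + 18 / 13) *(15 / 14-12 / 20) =6798/3185 = 2.13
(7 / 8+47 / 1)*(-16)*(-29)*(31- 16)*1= 333210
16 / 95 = 0.17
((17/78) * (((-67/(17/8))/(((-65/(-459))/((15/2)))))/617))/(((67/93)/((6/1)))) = -512244/104273 = -4.91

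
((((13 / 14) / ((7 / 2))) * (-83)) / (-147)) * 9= 3237/2401 = 1.35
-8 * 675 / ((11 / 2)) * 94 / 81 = -37600/33 = -1139.39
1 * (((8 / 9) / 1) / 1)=8/9 = 0.89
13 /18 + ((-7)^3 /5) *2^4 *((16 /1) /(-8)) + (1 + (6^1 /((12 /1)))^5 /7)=22145021/10080 = 2196.93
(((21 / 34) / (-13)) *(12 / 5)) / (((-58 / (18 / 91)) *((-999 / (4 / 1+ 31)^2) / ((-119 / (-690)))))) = -343/4170751 = 0.00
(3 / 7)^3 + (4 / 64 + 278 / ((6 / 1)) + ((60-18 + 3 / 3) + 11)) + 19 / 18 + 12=5607479/49392 = 113.53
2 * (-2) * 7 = -28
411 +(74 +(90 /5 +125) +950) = 1578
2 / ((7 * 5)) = 2/35 = 0.06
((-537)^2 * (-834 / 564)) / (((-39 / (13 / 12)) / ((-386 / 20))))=-859563907/3760 = -228607.42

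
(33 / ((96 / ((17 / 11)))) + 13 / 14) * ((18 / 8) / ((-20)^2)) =2943/358400 = 0.01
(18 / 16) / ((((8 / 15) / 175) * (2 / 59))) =1393875/128 = 10889.65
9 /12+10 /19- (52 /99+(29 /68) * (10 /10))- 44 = -2793217/63954 = -43.68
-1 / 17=-0.06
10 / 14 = 5/7 = 0.71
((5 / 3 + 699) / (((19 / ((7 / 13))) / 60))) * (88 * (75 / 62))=971124000/7657 = 126828.26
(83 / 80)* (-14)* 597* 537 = -186262209/40 = -4656555.22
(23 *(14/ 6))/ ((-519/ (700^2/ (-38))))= 39445000/29583 = 1333.37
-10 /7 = -1.43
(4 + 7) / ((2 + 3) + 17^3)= 11/4918 = 0.00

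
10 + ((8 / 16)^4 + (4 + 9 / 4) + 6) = 357/16 = 22.31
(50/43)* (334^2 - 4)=5577600/43 = 129711.63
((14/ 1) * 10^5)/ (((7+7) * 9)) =100000/9 = 11111.11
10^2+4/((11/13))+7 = 1229/11 = 111.73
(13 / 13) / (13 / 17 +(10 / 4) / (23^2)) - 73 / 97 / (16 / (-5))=32965507/21478128 = 1.53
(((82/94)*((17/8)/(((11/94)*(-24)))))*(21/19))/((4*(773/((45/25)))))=-43911/103396480 = 0.00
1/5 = 0.20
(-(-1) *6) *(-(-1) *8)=48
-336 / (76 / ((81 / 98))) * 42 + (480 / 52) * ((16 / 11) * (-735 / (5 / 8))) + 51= -43178901/2717 = -15892.12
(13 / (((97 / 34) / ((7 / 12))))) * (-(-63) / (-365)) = -32487/70810 = -0.46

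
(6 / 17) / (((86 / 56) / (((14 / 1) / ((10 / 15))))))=3528/731 = 4.83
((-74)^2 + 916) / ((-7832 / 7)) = -5593/979 = -5.71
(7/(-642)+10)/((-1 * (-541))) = 6413/347322 = 0.02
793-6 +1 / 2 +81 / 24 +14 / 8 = 6341/8 = 792.62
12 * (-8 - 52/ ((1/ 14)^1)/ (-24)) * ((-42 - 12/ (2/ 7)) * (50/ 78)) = -187600/13 = -14430.77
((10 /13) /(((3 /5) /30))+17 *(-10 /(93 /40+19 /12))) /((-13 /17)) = 521900/79261 = 6.58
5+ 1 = 6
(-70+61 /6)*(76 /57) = -79.78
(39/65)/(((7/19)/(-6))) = -342/35 = -9.77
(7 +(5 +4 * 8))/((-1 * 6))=-22/3 = -7.33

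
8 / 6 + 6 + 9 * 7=211/3 = 70.33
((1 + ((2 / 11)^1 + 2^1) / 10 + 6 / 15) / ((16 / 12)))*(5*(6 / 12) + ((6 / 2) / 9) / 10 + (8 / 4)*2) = 4361/550 = 7.93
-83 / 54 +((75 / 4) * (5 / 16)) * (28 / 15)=4061/432 = 9.40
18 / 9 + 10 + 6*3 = 30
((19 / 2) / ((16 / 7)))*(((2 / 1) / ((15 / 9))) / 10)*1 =399/800 = 0.50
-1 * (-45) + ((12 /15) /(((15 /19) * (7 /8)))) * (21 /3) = 3983/75 = 53.11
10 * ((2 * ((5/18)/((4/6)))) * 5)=125/3 = 41.67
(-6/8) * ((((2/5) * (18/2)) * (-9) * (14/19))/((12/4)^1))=567/95 = 5.97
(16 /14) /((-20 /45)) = -18/7 = -2.57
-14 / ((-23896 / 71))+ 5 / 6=31361/35844 = 0.87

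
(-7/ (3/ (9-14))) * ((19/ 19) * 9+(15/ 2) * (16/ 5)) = 385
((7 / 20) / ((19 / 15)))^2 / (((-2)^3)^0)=441/5776 = 0.08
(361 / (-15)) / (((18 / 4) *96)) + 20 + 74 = 608759/6480 = 93.94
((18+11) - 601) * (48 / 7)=-27456/7 = -3922.29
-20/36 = -5/9 = -0.56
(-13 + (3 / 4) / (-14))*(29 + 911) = -171785/14 = -12270.36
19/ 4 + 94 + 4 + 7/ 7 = 415/4 = 103.75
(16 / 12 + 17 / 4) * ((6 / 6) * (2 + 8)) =335/6 = 55.83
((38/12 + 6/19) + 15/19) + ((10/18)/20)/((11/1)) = 32161/7524 = 4.27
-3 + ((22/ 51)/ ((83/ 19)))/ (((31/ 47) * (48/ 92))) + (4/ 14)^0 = -1348747/787338 = -1.71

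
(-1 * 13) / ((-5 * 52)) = 1/20 = 0.05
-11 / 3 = -3.67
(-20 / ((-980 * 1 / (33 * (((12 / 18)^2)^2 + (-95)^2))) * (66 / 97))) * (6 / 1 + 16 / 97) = 218581259/3969 = 55072.12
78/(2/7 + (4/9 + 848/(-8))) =-2457/3316 = -0.74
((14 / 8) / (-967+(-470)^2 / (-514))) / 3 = -1799/4307628 = 0.00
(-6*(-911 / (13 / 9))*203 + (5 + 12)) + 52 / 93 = 928754755/1209 = 768200.79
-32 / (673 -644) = -1.10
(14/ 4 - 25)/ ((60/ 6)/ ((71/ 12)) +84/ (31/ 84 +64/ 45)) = -6890621/15570960 = -0.44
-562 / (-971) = 562/971 = 0.58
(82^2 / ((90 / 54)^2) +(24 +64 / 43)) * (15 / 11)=3335.63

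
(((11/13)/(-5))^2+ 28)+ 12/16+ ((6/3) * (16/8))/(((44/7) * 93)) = 497663557/17288700 = 28.79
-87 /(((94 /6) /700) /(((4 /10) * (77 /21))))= -267960/47 = -5701.28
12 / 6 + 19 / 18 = 55/18 = 3.06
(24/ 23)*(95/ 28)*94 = 53580/161 = 332.80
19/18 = 1.06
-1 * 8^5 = -32768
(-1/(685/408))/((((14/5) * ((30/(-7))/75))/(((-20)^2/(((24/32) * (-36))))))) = -68000/1233 = -55.15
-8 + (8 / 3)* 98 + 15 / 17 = 12965/51 = 254.22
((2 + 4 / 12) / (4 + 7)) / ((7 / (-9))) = -3/11 = -0.27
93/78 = 31/26 = 1.19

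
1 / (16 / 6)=3/8 = 0.38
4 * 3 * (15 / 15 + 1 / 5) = 14.40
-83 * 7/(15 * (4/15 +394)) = -581/5914 = -0.10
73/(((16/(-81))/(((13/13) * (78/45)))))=-25623/40 = -640.58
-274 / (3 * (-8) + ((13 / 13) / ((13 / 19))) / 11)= 39182/3413 = 11.48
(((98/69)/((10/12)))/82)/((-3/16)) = -1568/14145 = -0.11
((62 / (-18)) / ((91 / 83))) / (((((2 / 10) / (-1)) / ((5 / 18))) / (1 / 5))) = 12865/14742 = 0.87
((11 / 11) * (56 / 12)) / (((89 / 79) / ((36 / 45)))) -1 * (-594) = 597.31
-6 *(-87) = 522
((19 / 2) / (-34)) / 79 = -19/5372 = 0.00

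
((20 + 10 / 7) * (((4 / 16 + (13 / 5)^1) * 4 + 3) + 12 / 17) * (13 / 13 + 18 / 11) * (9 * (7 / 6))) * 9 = 15080580/187 = 80644.81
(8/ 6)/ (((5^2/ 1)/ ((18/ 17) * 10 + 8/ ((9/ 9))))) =1264/1275 = 0.99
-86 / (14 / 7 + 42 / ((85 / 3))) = -3655/148 = -24.70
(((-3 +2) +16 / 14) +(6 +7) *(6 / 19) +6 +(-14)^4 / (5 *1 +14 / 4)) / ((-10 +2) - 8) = -10241827/36176 = -283.11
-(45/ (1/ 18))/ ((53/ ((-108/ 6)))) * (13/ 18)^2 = 7605/53 = 143.49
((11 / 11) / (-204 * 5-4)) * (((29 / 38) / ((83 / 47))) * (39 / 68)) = -53157/219619328 = 0.00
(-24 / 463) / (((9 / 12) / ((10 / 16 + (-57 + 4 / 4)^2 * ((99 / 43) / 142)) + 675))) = -70973284/1413539 = -50.21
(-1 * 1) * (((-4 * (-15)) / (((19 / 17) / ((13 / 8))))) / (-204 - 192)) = 1105/5016 = 0.22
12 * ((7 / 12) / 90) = 7/90 = 0.08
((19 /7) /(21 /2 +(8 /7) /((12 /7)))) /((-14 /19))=-1083/3283 = -0.33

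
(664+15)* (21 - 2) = 12901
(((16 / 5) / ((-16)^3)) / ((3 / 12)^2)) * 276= -69/20 = -3.45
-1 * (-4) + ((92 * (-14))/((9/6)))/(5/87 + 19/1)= -34036/829 = -41.06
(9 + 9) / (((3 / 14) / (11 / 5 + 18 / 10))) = 336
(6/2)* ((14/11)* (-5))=-210/11 = -19.09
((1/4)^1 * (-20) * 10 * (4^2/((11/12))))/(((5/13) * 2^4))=-1560/11 = -141.82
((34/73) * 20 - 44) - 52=-6328/73 = -86.68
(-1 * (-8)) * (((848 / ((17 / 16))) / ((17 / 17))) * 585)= 63498240/17 = 3735190.59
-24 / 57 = -8/19 = -0.42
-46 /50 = -23/25 = -0.92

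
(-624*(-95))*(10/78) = 7600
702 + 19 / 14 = 9847/14 = 703.36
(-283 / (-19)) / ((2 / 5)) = 37.24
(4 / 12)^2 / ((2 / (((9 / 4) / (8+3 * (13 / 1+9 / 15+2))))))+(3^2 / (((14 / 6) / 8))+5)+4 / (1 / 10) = 75.86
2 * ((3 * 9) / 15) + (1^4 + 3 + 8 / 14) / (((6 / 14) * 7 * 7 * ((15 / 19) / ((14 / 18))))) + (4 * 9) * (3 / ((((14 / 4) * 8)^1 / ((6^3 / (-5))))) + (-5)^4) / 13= 12691138/7371 = 1721.77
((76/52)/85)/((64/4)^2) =19/282880 = 0.00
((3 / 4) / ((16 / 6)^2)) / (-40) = -27/10240 = 0.00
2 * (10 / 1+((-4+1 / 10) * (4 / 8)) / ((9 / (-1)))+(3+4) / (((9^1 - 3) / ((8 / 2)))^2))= 2399/90 = 26.66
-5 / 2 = -2.50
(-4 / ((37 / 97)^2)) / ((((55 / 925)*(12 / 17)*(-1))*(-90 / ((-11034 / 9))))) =98051189/10989 = 8922.67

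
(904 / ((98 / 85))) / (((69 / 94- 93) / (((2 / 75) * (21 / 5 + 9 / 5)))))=-2889184/2124885 = -1.36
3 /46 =0.07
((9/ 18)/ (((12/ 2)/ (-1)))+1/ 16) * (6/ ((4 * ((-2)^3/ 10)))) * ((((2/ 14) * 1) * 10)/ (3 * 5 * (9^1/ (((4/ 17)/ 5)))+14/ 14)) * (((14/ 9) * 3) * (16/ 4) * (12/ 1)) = 50/11479 = 0.00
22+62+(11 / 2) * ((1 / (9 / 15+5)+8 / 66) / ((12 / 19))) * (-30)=1909/336 = 5.68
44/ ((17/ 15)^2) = 9900/289 = 34.26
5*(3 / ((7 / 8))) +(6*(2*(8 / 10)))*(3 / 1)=1608/35 = 45.94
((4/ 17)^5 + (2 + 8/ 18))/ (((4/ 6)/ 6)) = 31246070/1419857 = 22.01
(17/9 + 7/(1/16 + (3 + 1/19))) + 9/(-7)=170050/59661 = 2.85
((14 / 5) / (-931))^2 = 4/442225 = 0.00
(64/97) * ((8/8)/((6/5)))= 160/291 = 0.55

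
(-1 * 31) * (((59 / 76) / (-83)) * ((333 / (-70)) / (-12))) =203019/1766240 = 0.11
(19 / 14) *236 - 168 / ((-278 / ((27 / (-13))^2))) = 53095474/164437 = 322.89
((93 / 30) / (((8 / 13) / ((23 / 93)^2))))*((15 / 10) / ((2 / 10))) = 6877/2976 = 2.31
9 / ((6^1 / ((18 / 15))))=9/5 = 1.80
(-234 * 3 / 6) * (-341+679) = -39546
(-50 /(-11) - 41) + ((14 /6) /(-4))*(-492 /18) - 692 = -141077/198 = -712.51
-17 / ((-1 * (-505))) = -17/505 = -0.03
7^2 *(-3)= -147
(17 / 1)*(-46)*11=-8602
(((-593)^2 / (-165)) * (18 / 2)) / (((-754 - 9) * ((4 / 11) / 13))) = 13714311/15260 = 898.71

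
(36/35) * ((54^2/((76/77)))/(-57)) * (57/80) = -37.98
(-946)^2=894916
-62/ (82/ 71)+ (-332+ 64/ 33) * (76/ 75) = -39386947/101475 = -388.14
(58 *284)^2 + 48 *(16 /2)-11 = 271327157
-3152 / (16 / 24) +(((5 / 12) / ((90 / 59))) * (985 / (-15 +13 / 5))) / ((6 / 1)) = -380194831/80352 = -4731.62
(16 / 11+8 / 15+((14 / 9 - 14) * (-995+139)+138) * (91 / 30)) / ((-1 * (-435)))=48608509/645975 = 75.25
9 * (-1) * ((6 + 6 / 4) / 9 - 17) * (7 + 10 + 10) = 7857/2 = 3928.50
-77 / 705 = -0.11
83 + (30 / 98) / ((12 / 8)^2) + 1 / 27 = 110038/1323 = 83.17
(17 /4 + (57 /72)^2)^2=7890481/331776 = 23.78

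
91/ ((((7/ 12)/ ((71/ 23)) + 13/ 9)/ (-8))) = -1860768/4175 = -445.69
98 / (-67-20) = -98/87 = -1.13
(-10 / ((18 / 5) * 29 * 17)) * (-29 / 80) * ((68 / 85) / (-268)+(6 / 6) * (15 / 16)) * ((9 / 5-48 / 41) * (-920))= -4953901/4483104 = -1.11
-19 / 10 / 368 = -19/3680 = -0.01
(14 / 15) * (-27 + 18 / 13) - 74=-97.91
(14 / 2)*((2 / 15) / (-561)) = -14/8415 = 0.00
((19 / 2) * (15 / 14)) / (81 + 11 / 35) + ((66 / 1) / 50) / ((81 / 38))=5720387/7684200 = 0.74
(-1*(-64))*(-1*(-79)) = 5056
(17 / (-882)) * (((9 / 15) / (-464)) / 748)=1/30011520 = 0.00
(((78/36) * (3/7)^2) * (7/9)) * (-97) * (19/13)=-1843/42 = -43.88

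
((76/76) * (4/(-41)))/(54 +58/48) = -96/54325 = 0.00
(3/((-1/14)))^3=-74088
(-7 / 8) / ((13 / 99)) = -693/104 = -6.66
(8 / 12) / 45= 2/135 = 0.01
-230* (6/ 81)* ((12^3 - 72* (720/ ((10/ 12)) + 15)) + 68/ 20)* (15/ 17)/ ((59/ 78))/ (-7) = -525869240/3009 = -174765.45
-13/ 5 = -2.60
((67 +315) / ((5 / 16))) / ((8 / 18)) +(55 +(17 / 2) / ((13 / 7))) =365297/130 = 2809.98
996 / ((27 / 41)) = 13612/9 = 1512.44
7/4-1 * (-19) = 83/4 = 20.75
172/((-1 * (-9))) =172/9 = 19.11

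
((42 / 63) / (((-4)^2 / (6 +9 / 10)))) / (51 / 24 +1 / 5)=0.12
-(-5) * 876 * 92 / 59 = 402960/59 = 6829.83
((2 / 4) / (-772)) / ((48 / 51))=-17/24704 = 0.00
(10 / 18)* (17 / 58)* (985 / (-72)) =-83725/37584 = -2.23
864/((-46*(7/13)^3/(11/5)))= -10440144/39445 = -264.68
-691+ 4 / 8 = -1381/2 = -690.50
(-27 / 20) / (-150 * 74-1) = 27/222020 = 0.00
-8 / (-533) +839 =447195/533 = 839.02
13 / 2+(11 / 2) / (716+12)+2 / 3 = 31337/4368 = 7.17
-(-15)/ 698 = 15/698 = 0.02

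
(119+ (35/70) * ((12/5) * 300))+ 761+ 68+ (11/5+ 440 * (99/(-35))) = 65.63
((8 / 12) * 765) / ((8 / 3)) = 765/4 = 191.25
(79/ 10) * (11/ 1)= 869/10 = 86.90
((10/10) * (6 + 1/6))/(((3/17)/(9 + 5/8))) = 48433/144 = 336.34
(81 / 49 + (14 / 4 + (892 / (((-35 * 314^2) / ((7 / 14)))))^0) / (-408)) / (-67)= -21885/892976 = -0.02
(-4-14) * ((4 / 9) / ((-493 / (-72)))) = -576/493 = -1.17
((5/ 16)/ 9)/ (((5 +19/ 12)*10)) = 1/1896 = 0.00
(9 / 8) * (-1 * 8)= -9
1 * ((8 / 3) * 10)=80/3 = 26.67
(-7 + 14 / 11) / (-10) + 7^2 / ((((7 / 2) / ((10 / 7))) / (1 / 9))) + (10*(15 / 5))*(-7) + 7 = -198203/990 = -200.21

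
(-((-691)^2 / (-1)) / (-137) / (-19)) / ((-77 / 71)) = -33901151/200431 = -169.14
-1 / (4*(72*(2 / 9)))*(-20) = 5/16 = 0.31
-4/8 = -1/2 = -0.50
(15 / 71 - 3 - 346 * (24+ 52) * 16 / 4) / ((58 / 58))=-7468262/71 = -105186.79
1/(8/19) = 19/8 = 2.38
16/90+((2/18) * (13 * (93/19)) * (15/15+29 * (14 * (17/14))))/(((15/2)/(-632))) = -1471576/5 = -294315.20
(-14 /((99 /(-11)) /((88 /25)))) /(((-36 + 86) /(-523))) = -322168/5625 = -57.27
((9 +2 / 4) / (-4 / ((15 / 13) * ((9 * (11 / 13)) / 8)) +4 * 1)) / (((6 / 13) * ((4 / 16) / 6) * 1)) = 1378.93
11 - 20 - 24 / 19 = -195/19 = -10.26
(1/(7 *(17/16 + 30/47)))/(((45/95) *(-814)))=-7144/32794839 = 0.00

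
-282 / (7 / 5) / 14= -705/49 = -14.39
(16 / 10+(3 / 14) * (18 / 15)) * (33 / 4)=429/28 = 15.32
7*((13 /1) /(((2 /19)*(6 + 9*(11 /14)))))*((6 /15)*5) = 24206/183 = 132.27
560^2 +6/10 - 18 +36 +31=1568248/5 = 313649.60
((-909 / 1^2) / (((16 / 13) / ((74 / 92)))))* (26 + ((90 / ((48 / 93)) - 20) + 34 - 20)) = -679891095/5888 = -115470.63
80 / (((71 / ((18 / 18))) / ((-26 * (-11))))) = 22880/71 = 322.25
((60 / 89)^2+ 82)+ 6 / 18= 1967287/23763 = 82.79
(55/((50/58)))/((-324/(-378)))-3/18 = 1114/15 = 74.27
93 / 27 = 31/9 = 3.44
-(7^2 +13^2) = -218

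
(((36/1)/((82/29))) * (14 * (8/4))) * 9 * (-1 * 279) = -36700776/41 = -895140.88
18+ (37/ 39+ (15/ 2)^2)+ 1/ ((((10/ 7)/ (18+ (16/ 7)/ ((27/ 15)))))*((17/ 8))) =81.55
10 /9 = 1.11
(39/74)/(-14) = -39/1036 = -0.04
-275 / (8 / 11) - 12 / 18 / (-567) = -5145509/13608 = -378.12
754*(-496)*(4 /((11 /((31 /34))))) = -23187008/187 = -123994.70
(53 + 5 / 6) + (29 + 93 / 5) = 3043/30 = 101.43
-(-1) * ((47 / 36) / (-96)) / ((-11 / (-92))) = -1081/9504 = -0.11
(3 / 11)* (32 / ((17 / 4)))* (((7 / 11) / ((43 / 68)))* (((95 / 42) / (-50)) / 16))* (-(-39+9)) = -912/5203 = -0.18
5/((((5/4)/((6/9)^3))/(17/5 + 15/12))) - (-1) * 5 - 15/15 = 428/45 = 9.51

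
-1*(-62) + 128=190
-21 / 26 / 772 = -21/20072 = 0.00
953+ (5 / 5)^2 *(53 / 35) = 33408/35 = 954.51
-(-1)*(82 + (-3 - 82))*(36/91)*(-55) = 65.27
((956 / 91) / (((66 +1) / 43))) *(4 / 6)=82216/18291 = 4.49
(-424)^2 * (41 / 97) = 7370816/97 = 75987.79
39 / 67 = 0.58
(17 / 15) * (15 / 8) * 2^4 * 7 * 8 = 1904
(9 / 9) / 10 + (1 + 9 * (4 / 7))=437/70 = 6.24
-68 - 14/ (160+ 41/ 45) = -493018/7241 = -68.09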